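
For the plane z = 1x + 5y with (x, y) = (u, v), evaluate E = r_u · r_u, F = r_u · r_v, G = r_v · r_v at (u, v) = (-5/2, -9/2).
E = 2;  F = 5;  G = 26

Partials: r_u = (1, 0, 1), r_v = (0, 1, 5). As functions of (u, v):
  E = r_u · r_u = 2,
  F = r_u · r_v = 5,
  G = r_v · r_v = 26.
Evaluating at (u, v) = (-5/2, -9/2): E = 2, F = 5, G = 26.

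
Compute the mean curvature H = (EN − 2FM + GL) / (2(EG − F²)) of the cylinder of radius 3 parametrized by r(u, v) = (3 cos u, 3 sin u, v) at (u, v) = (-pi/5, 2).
H = -1/6

With E = 9, F = 0, G = 1, L = -3, M = 0, N = 0, assemble
  H = (EN − 2FM + GL) / (2(EG − F²)) = -1/6.
At (u, v) = (-pi/5, 2): H = -1/6.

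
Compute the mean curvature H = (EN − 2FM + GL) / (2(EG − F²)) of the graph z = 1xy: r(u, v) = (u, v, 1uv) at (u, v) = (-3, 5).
H = 3*sqrt(35)/245

With E = v^2 + 1, F = u*v, G = u^2 + 1, L = 0, M = 1/sqrt(u^2 + v^2 + 1), N = 0, assemble
  H = (EN − 2FM + GL) / (2(EG − F²)) = -u*v/(u^2 + v^2 + 1)^(3/2).
At (u, v) = (-3, 5): H = 3*sqrt(35)/245.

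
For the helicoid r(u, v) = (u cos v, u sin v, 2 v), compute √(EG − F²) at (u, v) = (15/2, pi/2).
√(EG − F²)|_{(15/2, pi/2)} = sqrt(241)/2

E = 1, F = 0, G = u^2 + 4; EG − F² = u^2 + 4; √(EG − F²) = sqrt(u^2 + 4). At the given point: sqrt(241)/2.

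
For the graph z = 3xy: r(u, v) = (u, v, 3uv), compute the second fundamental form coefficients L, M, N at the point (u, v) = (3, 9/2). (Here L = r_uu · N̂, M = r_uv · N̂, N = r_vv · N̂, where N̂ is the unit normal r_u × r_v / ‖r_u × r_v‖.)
L = 0;  M = 6*sqrt(1057)/1057;  N = 0

Compute the unit normal N̂(u, v) = (-3*v/sqrt(9*u^2 + 9*v^2 + 1), -3*u/sqrt(9*u^2 + 9*v^2 + 1), 1/sqrt(9*u^2 + 9*v^2 + 1)), and the second partials r_uu, r_uv, r_vv. Take dot products:
  L(u, v) = r_uu · N̂ = 0,
  M(u, v) = r_uv · N̂ = 3/sqrt(9*u^2 + 9*v^2 + 1),
  N(u, v) = r_vv · N̂ = 0.
Evaluating at (u, v) = (3, 9/2):
  L = 0, M = 6*sqrt(1057)/1057, N = 0.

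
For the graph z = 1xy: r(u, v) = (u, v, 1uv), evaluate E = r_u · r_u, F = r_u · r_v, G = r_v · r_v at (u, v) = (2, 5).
E = 26;  F = 10;  G = 5

Partials: r_u = (1, 0, v), r_v = (0, 1, u). As functions of (u, v):
  E = r_u · r_u = v^2 + 1,
  F = r_u · r_v = u*v,
  G = r_v · r_v = u^2 + 1.
Evaluating at (u, v) = (2, 5): E = 26, F = 10, G = 5.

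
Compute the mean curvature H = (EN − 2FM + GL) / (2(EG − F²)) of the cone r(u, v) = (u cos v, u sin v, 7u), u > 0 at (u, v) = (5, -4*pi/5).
H = 7*sqrt(2)/100

With E = 50, F = 0, G = u^2, L = 0, M = 0, N = 7*sqrt(2)*u^2/(10*Abs(u)), assemble
  H = (EN − 2FM + GL) / (2(EG − F²)) = 7*sqrt(2)/(20*Abs(u)).
At (u, v) = (5, -4*pi/5): H = 7*sqrt(2)/100.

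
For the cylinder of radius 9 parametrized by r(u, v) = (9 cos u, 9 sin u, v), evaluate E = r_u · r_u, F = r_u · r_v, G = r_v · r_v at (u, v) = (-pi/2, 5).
E = 81;  F = 0;  G = 1

Partials: r_u = (-9*sin(u), 9*cos(u), 0), r_v = (0, 0, 1). As functions of (u, v):
  E = r_u · r_u = 81,
  F = r_u · r_v = 0,
  G = r_v · r_v = 1.
Evaluating at (u, v) = (-pi/2, 5): E = 81, F = 0, G = 1.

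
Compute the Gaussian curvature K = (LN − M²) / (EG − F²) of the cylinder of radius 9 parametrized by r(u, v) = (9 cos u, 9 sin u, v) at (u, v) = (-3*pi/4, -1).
K = 0

Coefficients of the first fundamental form: E = 81, F = 0, G = 1.
Coefficients of the second fundamental form: L = -9, M = 0, N = 0.
Assemble K = (LN − M²)/(EG − F²) = 0. At (u, v) = (-3*pi/4, -1): K = 0.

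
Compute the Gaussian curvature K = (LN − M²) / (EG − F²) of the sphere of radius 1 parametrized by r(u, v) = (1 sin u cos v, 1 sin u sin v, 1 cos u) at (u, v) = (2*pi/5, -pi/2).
K = 1

Coefficients of the first fundamental form: E = 1, F = 0, G = sin(u)^2.
Coefficients of the second fundamental form: L = -sin(u)/Abs(sin(u)), M = 0, N = -sin(u)^3/Abs(sin(u)).
Assemble K = (LN − M²)/(EG − F²) = 1. At (u, v) = (2*pi/5, -pi/2): K = 1.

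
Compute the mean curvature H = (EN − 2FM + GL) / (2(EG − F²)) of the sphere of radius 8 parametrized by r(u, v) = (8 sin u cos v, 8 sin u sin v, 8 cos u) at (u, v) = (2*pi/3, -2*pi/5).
H = -1/8

With E = 64, F = 0, G = 64*sin(u)^2, L = -8*sin(u)/Abs(sin(u)), M = 0, N = -8*sin(u)^3/Abs(sin(u)), assemble
  H = (EN − 2FM + GL) / (2(EG − F²)) = -sin(u)/(8*Abs(sin(u))).
At (u, v) = (2*pi/3, -2*pi/5): H = -1/8.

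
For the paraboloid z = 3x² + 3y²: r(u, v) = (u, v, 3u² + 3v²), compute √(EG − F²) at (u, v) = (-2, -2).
√(EG − F²)|_{(-2, -2)} = 17

E = 36*u^2 + 1, F = 36*u*v, G = 36*v^2 + 1; EG − F² = 36*u^2 + 36*v^2 + 1; √(EG − F²) = sqrt(36*u^2 + 36*v^2 + 1). At the given point: 17.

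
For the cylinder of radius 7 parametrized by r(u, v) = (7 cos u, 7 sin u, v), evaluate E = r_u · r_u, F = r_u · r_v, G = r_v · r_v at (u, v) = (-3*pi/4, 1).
E = 49;  F = 0;  G = 1

Partials: r_u = (-7*sin(u), 7*cos(u), 0), r_v = (0, 0, 1). As functions of (u, v):
  E = r_u · r_u = 49,
  F = r_u · r_v = 0,
  G = r_v · r_v = 1.
Evaluating at (u, v) = (-3*pi/4, 1): E = 49, F = 0, G = 1.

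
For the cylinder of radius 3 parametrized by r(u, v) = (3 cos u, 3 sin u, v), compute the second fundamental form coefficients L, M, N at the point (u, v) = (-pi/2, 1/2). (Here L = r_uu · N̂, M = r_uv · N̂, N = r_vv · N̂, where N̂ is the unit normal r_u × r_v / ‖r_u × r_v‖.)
L = -3;  M = 0;  N = 0

Compute the unit normal N̂(u, v) = (cos(u), sin(u), 0), and the second partials r_uu, r_uv, r_vv. Take dot products:
  L(u, v) = r_uu · N̂ = -3,
  M(u, v) = r_uv · N̂ = 0,
  N(u, v) = r_vv · N̂ = 0.
Evaluating at (u, v) = (-pi/2, 1/2):
  L = -3, M = 0, N = 0.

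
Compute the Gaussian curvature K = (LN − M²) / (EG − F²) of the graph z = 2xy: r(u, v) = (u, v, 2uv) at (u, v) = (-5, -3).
K = -4/18769

Coefficients of the first fundamental form: E = 4*v^2 + 1, F = 4*u*v, G = 4*u^2 + 1.
Coefficients of the second fundamental form: L = 0, M = 2/sqrt(4*u^2 + 4*v^2 + 1), N = 0.
Assemble K = (LN − M²)/(EG − F²) = -4/(16*u^4 + 32*u^2*v^2 + 8*u^2 + 16*v^4 + 8*v^2 + 1). At (u, v) = (-5, -3): K = -4/18769.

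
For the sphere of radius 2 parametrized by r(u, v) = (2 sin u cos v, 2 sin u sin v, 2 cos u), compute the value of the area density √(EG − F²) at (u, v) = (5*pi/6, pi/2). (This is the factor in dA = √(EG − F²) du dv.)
√(EG − F²)|_{(5*pi/6, pi/2)} = 2

E = 4, F = 0, G = 4*sin(u)^2, so EG − F² = 16*sin(u)^2. Taking the positive square root: √(EG − F²) = 4*Abs(sin(u)). At (u, v) = (5*pi/6, pi/2): 2.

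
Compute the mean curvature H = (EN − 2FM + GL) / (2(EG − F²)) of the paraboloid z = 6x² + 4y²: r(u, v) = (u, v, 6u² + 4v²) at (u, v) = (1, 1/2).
H = 682*sqrt(161)/25921

With E = 144*u^2 + 1, F = 96*u*v, G = 64*v^2 + 1, L = 12/sqrt(144*u^2 + 64*v^2 + 1), M = 0, N = 8/sqrt(144*u^2 + 64*v^2 + 1), assemble
  H = (EN − 2FM + GL) / (2(EG − F²)) = 2*(288*u^2 + 192*v^2 + 5)/(144*u^2 + 64*v^2 + 1)^(3/2).
At (u, v) = (1, 1/2): H = 682*sqrt(161)/25921.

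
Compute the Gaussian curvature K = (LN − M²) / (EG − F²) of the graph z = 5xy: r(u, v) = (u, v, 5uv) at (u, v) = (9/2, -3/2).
K = -100/1270129

Coefficients of the first fundamental form: E = 25*v^2 + 1, F = 25*u*v, G = 25*u^2 + 1.
Coefficients of the second fundamental form: L = 0, M = 5/sqrt(25*u^2 + 25*v^2 + 1), N = 0.
Assemble K = (LN − M²)/(EG − F²) = -25/(625*u^4 + 1250*u^2*v^2 + 50*u^2 + 625*v^4 + 50*v^2 + 1). At (u, v) = (9/2, -3/2): K = -100/1270129.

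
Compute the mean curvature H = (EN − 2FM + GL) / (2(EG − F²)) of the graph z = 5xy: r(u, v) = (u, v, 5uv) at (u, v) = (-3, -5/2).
H = -7500*sqrt(1529)/2337841

With E = 25*v^2 + 1, F = 25*u*v, G = 25*u^2 + 1, L = 0, M = 5/sqrt(25*u^2 + 25*v^2 + 1), N = 0, assemble
  H = (EN − 2FM + GL) / (2(EG − F²)) = -125*u*v/(25*u^2 + 25*v^2 + 1)^(3/2).
At (u, v) = (-3, -5/2): H = -7500*sqrt(1529)/2337841.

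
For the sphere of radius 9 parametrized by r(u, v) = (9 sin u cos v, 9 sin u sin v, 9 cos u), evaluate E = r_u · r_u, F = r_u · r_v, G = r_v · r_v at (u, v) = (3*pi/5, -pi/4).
E = 81;  F = 0;  G = 81*sqrt(5)/8 + 405/8

Partials: r_u = (9*cos(u)*cos(v), 9*sin(v)*cos(u), -9*sin(u)), r_v = (-9*sin(u)*sin(v), 9*sin(u)*cos(v), 0). As functions of (u, v):
  E = r_u · r_u = 81,
  F = r_u · r_v = 0,
  G = r_v · r_v = 81*sin(u)^2.
Evaluating at (u, v) = (3*pi/5, -pi/4): E = 81, F = 0, G = 81*sqrt(5)/8 + 405/8.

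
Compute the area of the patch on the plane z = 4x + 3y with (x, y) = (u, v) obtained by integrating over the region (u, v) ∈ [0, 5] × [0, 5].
Area = 25*sqrt(26)

Area = ∫∫ √(EG − F²) du dv with √(EG − F²) = sqrt(26). Integrating over [0, 5] × [0, 5] gives 25*sqrt(26).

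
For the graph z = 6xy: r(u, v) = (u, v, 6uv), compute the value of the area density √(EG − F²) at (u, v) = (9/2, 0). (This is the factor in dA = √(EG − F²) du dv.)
√(EG − F²)|_{(9/2, 0)} = sqrt(730)

E = 36*v^2 + 1, F = 36*u*v, G = 36*u^2 + 1, so EG − F² = 36*u^2 + 36*v^2 + 1. Taking the positive square root: √(EG − F²) = sqrt(36*u^2 + 36*v^2 + 1). At (u, v) = (9/2, 0): sqrt(730).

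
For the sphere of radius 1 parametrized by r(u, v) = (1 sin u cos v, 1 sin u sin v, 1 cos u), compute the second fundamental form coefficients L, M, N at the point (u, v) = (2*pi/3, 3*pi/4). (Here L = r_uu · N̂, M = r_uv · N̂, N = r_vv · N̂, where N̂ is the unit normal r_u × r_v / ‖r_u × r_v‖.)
L = -1;  M = 0;  N = -3/4

Compute the unit normal N̂(u, v) = (sin(u)^2*cos(v)/Abs(sin(u)), sin(u)^2*sin(v)/Abs(sin(u)), sin(2*u)/(2*Abs(sin(u)))), and the second partials r_uu, r_uv, r_vv. Take dot products:
  L(u, v) = r_uu · N̂ = -sin(u)/Abs(sin(u)),
  M(u, v) = r_uv · N̂ = 0,
  N(u, v) = r_vv · N̂ = -sin(u)^3/Abs(sin(u)).
Evaluating at (u, v) = (2*pi/3, 3*pi/4):
  L = -1, M = 0, N = -3/4.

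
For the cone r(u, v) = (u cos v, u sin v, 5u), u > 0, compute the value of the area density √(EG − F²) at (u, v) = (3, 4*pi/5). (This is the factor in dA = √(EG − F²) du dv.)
√(EG − F²)|_{(3, 4*pi/5)} = 3*sqrt(26)

E = 26, F = 0, G = u^2, so EG − F² = 26*u^2. Taking the positive square root: √(EG − F²) = sqrt(26)*Abs(u). At (u, v) = (3, 4*pi/5): 3*sqrt(26).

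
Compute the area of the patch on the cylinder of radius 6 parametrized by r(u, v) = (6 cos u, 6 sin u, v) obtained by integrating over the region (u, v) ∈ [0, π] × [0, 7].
Area = 42*pi

Area = ∫∫ √(EG − F²) du dv with √(EG − F²) = 6. Integrating over [0, π] × [0, 7] gives 42*pi.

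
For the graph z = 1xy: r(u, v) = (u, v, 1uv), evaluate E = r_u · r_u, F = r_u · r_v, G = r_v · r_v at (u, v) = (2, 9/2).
E = 85/4;  F = 9;  G = 5

Partials: r_u = (1, 0, v), r_v = (0, 1, u). As functions of (u, v):
  E = r_u · r_u = v^2 + 1,
  F = r_u · r_v = u*v,
  G = r_v · r_v = u^2 + 1.
Evaluating at (u, v) = (2, 9/2): E = 85/4, F = 9, G = 5.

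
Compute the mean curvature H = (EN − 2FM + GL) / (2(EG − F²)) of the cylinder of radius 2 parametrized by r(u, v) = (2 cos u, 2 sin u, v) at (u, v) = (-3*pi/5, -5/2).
H = -1/4

With E = 4, F = 0, G = 1, L = -2, M = 0, N = 0, assemble
  H = (EN − 2FM + GL) / (2(EG − F²)) = -1/4.
At (u, v) = (-3*pi/5, -5/2): H = -1/4.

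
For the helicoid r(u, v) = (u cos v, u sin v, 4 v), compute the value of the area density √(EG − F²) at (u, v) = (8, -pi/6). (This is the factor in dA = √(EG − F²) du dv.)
√(EG − F²)|_{(8, -pi/6)} = 4*sqrt(5)

E = 1, F = 0, G = u^2 + 16, so EG − F² = u^2 + 16. Taking the positive square root: √(EG − F²) = sqrt(u^2 + 16). At (u, v) = (8, -pi/6): 4*sqrt(5).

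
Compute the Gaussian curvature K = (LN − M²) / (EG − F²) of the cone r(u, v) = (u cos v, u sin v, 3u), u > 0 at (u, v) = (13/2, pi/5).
K = 0

Coefficients of the first fundamental form: E = 10, F = 0, G = u^2.
Coefficients of the second fundamental form: L = 0, M = 0, N = 3*sqrt(10)*u^2/(10*Abs(u)).
Assemble K = (LN − M²)/(EG − F²) = 0. At (u, v) = (13/2, pi/5): K = 0.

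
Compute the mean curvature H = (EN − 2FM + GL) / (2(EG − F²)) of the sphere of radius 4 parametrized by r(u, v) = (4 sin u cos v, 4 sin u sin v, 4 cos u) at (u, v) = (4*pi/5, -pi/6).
H = -1/4

With E = 16, F = 0, G = 16*sin(u)^2, L = -4*sin(u)/Abs(sin(u)), M = 0, N = -4*sin(u)^3/Abs(sin(u)), assemble
  H = (EN − 2FM + GL) / (2(EG − F²)) = -sin(u)/(4*Abs(sin(u))).
At (u, v) = (4*pi/5, -pi/6): H = -1/4.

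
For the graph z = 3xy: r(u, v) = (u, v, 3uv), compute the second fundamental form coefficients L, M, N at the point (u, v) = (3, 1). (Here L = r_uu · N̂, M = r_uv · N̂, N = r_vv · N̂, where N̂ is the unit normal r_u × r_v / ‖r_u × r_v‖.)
L = 0;  M = 3*sqrt(91)/91;  N = 0

Compute the unit normal N̂(u, v) = (-3*v/sqrt(9*u^2 + 9*v^2 + 1), -3*u/sqrt(9*u^2 + 9*v^2 + 1), 1/sqrt(9*u^2 + 9*v^2 + 1)), and the second partials r_uu, r_uv, r_vv. Take dot products:
  L(u, v) = r_uu · N̂ = 0,
  M(u, v) = r_uv · N̂ = 3/sqrt(9*u^2 + 9*v^2 + 1),
  N(u, v) = r_vv · N̂ = 0.
Evaluating at (u, v) = (3, 1):
  L = 0, M = 3*sqrt(91)/91, N = 0.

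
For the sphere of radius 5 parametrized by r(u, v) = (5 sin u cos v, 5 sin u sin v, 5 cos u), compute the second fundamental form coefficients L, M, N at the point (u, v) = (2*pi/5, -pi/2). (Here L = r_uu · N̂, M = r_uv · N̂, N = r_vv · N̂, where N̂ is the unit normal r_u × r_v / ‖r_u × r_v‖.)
L = -5;  M = 0;  N = -25/8 - 5*sqrt(5)/8

Compute the unit normal N̂(u, v) = (sin(u)^2*cos(v)/Abs(sin(u)), sin(u)^2*sin(v)/Abs(sin(u)), sin(2*u)/(2*Abs(sin(u)))), and the second partials r_uu, r_uv, r_vv. Take dot products:
  L(u, v) = r_uu · N̂ = -5*sin(u)/Abs(sin(u)),
  M(u, v) = r_uv · N̂ = 0,
  N(u, v) = r_vv · N̂ = -5*sin(u)^3/Abs(sin(u)).
Evaluating at (u, v) = (2*pi/5, -pi/2):
  L = -5, M = 0, N = -25/8 - 5*sqrt(5)/8.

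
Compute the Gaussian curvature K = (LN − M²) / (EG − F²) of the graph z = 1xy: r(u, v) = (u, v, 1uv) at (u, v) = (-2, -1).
K = -1/36

Coefficients of the first fundamental form: E = v^2 + 1, F = u*v, G = u^2 + 1.
Coefficients of the second fundamental form: L = 0, M = 1/sqrt(u^2 + v^2 + 1), N = 0.
Assemble K = (LN − M²)/(EG − F²) = 1/((u^2*v^2 - (u^2 + 1)*(v^2 + 1))*(u^2 + v^2 + 1)). At (u, v) = (-2, -1): K = -1/36.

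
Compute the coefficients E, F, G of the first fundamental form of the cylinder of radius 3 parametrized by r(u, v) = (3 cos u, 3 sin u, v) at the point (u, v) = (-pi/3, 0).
E = 9;  F = 0;  G = 1

Partials: r_u = (-3*sin(u), 3*cos(u), 0), r_v = (0, 0, 1). As functions of (u, v):
  E = r_u · r_u = 9,
  F = r_u · r_v = 0,
  G = r_v · r_v = 1.
Evaluating at (u, v) = (-pi/3, 0): E = 9, F = 0, G = 1.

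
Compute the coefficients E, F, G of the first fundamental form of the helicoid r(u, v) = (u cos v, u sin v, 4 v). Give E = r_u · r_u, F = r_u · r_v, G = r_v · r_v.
E = 1;  F = 0;  G = u^2 + 16

Compute partials: r_u = (cos(v), sin(v), 0), r_v = (-u*sin(v), u*cos(v), 4). Then
  E = r_u · r_u = 1,
  F = r_u · r_v = 0,
  G = r_v · r_v = u^2 + 16.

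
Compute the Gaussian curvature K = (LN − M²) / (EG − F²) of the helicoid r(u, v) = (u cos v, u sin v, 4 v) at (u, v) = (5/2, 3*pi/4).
K = -256/7921

Coefficients of the first fundamental form: E = 1, F = 0, G = u^2 + 16.
Coefficients of the second fundamental form: L = 0, M = -4/sqrt(u^2 + 16), N = 0.
Assemble K = (LN − M²)/(EG − F²) = -16/(u^2 + 16)^2. At (u, v) = (5/2, 3*pi/4): K = -256/7921.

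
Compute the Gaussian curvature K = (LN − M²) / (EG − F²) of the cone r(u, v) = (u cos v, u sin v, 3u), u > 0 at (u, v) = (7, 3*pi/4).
K = 0

Coefficients of the first fundamental form: E = 10, F = 0, G = u^2.
Coefficients of the second fundamental form: L = 0, M = 0, N = 3*sqrt(10)*u^2/(10*Abs(u)).
Assemble K = (LN − M²)/(EG − F²) = 0. At (u, v) = (7, 3*pi/4): K = 0.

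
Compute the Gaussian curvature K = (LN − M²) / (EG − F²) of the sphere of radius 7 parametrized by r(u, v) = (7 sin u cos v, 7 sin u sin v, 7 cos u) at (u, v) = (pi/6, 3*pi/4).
K = 1/49

Coefficients of the first fundamental form: E = 49, F = 0, G = 49*sin(u)^2.
Coefficients of the second fundamental form: L = -7*sin(u)/Abs(sin(u)), M = 0, N = -7*sin(u)^3/Abs(sin(u)).
Assemble K = (LN − M²)/(EG − F²) = 1/49. At (u, v) = (pi/6, 3*pi/4): K = 1/49.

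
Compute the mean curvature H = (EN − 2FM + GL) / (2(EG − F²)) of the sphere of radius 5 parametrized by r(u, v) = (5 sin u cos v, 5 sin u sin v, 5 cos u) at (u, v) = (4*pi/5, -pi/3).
H = -1/5

With E = 25, F = 0, G = 25*sin(u)^2, L = -5*sin(u)/Abs(sin(u)), M = 0, N = -5*sin(u)^3/Abs(sin(u)), assemble
  H = (EN − 2FM + GL) / (2(EG − F²)) = -sin(u)/(5*Abs(sin(u))).
At (u, v) = (4*pi/5, -pi/3): H = -1/5.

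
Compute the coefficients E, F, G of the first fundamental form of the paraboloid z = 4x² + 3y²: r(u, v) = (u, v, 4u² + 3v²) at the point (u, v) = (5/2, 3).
E = 401;  F = 360;  G = 325

Partials: r_u = (1, 0, 8*u), r_v = (0, 1, 6*v). As functions of (u, v):
  E = r_u · r_u = 64*u^2 + 1,
  F = r_u · r_v = 48*u*v,
  G = r_v · r_v = 36*v^2 + 1.
Evaluating at (u, v) = (5/2, 3): E = 401, F = 360, G = 325.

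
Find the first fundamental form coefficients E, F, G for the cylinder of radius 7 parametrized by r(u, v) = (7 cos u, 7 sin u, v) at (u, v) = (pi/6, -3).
E = 49;  F = 0;  G = 1

Partials: r_u = (-7*sin(u), 7*cos(u), 0), r_v = (0, 0, 1). As functions of (u, v):
  E = r_u · r_u = 49,
  F = r_u · r_v = 0,
  G = r_v · r_v = 1.
Evaluating at (u, v) = (pi/6, -3): E = 49, F = 0, G = 1.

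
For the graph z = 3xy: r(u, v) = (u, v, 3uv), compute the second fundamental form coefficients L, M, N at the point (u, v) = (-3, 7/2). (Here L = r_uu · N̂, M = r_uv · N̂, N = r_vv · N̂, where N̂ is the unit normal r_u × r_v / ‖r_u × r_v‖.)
L = 0;  M = 6*sqrt(769)/769;  N = 0

Compute the unit normal N̂(u, v) = (-3*v/sqrt(9*u^2 + 9*v^2 + 1), -3*u/sqrt(9*u^2 + 9*v^2 + 1), 1/sqrt(9*u^2 + 9*v^2 + 1)), and the second partials r_uu, r_uv, r_vv. Take dot products:
  L(u, v) = r_uu · N̂ = 0,
  M(u, v) = r_uv · N̂ = 3/sqrt(9*u^2 + 9*v^2 + 1),
  N(u, v) = r_vv · N̂ = 0.
Evaluating at (u, v) = (-3, 7/2):
  L = 0, M = 6*sqrt(769)/769, N = 0.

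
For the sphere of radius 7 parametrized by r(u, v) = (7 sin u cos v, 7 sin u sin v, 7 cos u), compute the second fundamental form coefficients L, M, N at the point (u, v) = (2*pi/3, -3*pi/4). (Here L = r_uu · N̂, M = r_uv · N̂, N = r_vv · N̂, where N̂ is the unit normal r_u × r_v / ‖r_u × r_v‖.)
L = -7;  M = 0;  N = -21/4

Compute the unit normal N̂(u, v) = (sin(u)^2*cos(v)/Abs(sin(u)), sin(u)^2*sin(v)/Abs(sin(u)), sin(2*u)/(2*Abs(sin(u)))), and the second partials r_uu, r_uv, r_vv. Take dot products:
  L(u, v) = r_uu · N̂ = -7*sin(u)/Abs(sin(u)),
  M(u, v) = r_uv · N̂ = 0,
  N(u, v) = r_vv · N̂ = -7*sin(u)^3/Abs(sin(u)).
Evaluating at (u, v) = (2*pi/3, -3*pi/4):
  L = -7, M = 0, N = -21/4.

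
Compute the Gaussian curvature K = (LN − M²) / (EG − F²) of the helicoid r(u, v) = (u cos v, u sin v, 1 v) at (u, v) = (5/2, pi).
K = -16/841

Coefficients of the first fundamental form: E = 1, F = 0, G = u^2 + 1.
Coefficients of the second fundamental form: L = 0, M = -1/sqrt(u^2 + 1), N = 0.
Assemble K = (LN − M²)/(EG − F²) = -1/(u^2 + 1)^2. At (u, v) = (5/2, pi): K = -16/841.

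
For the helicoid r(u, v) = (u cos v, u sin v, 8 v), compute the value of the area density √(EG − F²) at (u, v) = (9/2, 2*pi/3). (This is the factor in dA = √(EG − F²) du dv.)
√(EG − F²)|_{(9/2, 2*pi/3)} = sqrt(337)/2

E = 1, F = 0, G = u^2 + 64, so EG − F² = u^2 + 64. Taking the positive square root: √(EG − F²) = sqrt(u^2 + 64). At (u, v) = (9/2, 2*pi/3): sqrt(337)/2.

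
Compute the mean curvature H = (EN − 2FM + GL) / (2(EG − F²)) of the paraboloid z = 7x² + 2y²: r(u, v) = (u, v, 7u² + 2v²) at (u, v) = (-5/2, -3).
H = 3467*sqrt(1370)/1876900

With E = 196*u^2 + 1, F = 56*u*v, G = 16*v^2 + 1, L = 14/sqrt(196*u^2 + 16*v^2 + 1), M = 0, N = 4/sqrt(196*u^2 + 16*v^2 + 1), assemble
  H = (EN − 2FM + GL) / (2(EG − F²)) = (392*u^2 + 112*v^2 + 9)/(196*u^2 + 16*v^2 + 1)^(3/2).
At (u, v) = (-5/2, -3): H = 3467*sqrt(1370)/1876900.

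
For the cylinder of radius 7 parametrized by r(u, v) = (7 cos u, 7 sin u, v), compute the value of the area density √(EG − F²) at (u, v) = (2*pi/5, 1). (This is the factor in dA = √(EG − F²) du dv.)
√(EG − F²)|_{(2*pi/5, 1)} = 7

E = 49, F = 0, G = 1, so EG − F² = 49. Taking the positive square root: √(EG − F²) = 7. At (u, v) = (2*pi/5, 1): 7.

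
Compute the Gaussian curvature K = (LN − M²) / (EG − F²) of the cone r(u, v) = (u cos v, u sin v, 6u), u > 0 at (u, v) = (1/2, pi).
K = 0

Coefficients of the first fundamental form: E = 37, F = 0, G = u^2.
Coefficients of the second fundamental form: L = 0, M = 0, N = 6*sqrt(37)*u^2/(37*Abs(u)).
Assemble K = (LN − M²)/(EG − F²) = 0. At (u, v) = (1/2, pi): K = 0.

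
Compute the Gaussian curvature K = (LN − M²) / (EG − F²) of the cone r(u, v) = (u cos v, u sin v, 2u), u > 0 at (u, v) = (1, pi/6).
K = 0

Coefficients of the first fundamental form: E = 5, F = 0, G = u^2.
Coefficients of the second fundamental form: L = 0, M = 0, N = 2*sqrt(5)*u^2/(5*Abs(u)).
Assemble K = (LN − M²)/(EG − F²) = 0. At (u, v) = (1, pi/6): K = 0.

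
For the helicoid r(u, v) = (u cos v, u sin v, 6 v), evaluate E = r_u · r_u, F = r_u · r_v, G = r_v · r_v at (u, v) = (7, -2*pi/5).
E = 1;  F = 0;  G = 85

Partials: r_u = (cos(v), sin(v), 0), r_v = (-u*sin(v), u*cos(v), 6). As functions of (u, v):
  E = r_u · r_u = 1,
  F = r_u · r_v = 0,
  G = r_v · r_v = u^2 + 36.
Evaluating at (u, v) = (7, -2*pi/5): E = 1, F = 0, G = 85.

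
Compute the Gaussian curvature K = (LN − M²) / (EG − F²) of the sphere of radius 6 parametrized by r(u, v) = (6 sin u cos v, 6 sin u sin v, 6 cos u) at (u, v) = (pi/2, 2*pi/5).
K = 1/36

Coefficients of the first fundamental form: E = 36, F = 0, G = 36*sin(u)^2.
Coefficients of the second fundamental form: L = -6*sin(u)/Abs(sin(u)), M = 0, N = -6*sin(u)^3/Abs(sin(u)).
Assemble K = (LN − M²)/(EG − F²) = 1/36. At (u, v) = (pi/2, 2*pi/5): K = 1/36.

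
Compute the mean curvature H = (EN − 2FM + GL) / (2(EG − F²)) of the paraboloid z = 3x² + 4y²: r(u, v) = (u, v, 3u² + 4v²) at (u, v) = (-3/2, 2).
H = 1099*sqrt(2)/8788

With E = 36*u^2 + 1, F = 48*u*v, G = 64*v^2 + 1, L = 6/sqrt(36*u^2 + 64*v^2 + 1), M = 0, N = 8/sqrt(36*u^2 + 64*v^2 + 1), assemble
  H = (EN − 2FM + GL) / (2(EG − F²)) = (144*u^2 + 192*v^2 + 7)/(36*u^2 + 64*v^2 + 1)^(3/2).
At (u, v) = (-3/2, 2): H = 1099*sqrt(2)/8788.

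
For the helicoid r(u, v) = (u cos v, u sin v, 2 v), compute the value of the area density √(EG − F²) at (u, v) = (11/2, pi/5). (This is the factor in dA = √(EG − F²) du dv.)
√(EG − F²)|_{(11/2, pi/5)} = sqrt(137)/2

E = 1, F = 0, G = u^2 + 4, so EG − F² = u^2 + 4. Taking the positive square root: √(EG − F²) = sqrt(u^2 + 4). At (u, v) = (11/2, pi/5): sqrt(137)/2.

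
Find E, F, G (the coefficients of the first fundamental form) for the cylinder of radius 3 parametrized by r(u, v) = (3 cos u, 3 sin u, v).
E = 9;  F = 0;  G = 1

Compute partials: r_u = (-3*sin(u), 3*cos(u), 0), r_v = (0, 0, 1). Then
  E = r_u · r_u = 9,
  F = r_u · r_v = 0,
  G = r_v · r_v = 1.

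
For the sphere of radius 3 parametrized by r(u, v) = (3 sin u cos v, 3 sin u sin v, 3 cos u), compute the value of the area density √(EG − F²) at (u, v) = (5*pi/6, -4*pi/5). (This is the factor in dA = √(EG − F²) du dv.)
√(EG − F²)|_{(5*pi/6, -4*pi/5)} = 9/2

E = 9, F = 0, G = 9*sin(u)^2, so EG − F² = 81*sin(u)^2. Taking the positive square root: √(EG − F²) = 9*Abs(sin(u)). At (u, v) = (5*pi/6, -4*pi/5): 9/2.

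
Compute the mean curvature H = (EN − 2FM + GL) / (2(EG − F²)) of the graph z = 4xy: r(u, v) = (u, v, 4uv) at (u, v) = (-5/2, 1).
H = 160*sqrt(13)/4563

With E = 16*v^2 + 1, F = 16*u*v, G = 16*u^2 + 1, L = 0, M = 4/sqrt(16*u^2 + 16*v^2 + 1), N = 0, assemble
  H = (EN − 2FM + GL) / (2(EG − F²)) = -64*u*v/(16*u^2 + 16*v^2 + 1)^(3/2).
At (u, v) = (-5/2, 1): H = 160*sqrt(13)/4563.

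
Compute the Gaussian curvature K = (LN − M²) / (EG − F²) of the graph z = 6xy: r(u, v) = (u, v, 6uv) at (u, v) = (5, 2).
K = -36/1092025

Coefficients of the first fundamental form: E = 36*v^2 + 1, F = 36*u*v, G = 36*u^2 + 1.
Coefficients of the second fundamental form: L = 0, M = 6/sqrt(36*u^2 + 36*v^2 + 1), N = 0.
Assemble K = (LN − M²)/(EG − F²) = -36/(1296*u^4 + 2592*u^2*v^2 + 72*u^2 + 1296*v^4 + 72*v^2 + 1). At (u, v) = (5, 2): K = -36/1092025.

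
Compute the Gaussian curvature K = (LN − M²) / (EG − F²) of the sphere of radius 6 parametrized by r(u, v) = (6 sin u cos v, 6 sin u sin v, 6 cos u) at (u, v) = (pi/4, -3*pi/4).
K = 1/36

Coefficients of the first fundamental form: E = 36, F = 0, G = 36*sin(u)^2.
Coefficients of the second fundamental form: L = -6*sin(u)/Abs(sin(u)), M = 0, N = -6*sin(u)^3/Abs(sin(u)).
Assemble K = (LN − M²)/(EG − F²) = 1/36. At (u, v) = (pi/4, -3*pi/4): K = 1/36.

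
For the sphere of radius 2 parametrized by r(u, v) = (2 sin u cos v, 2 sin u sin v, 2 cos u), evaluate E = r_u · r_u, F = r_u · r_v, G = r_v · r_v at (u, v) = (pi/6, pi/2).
E = 4;  F = 0;  G = 1

Partials: r_u = (2*cos(u)*cos(v), 2*sin(v)*cos(u), -2*sin(u)), r_v = (-2*sin(u)*sin(v), 2*sin(u)*cos(v), 0). As functions of (u, v):
  E = r_u · r_u = 4,
  F = r_u · r_v = 0,
  G = r_v · r_v = 4*sin(u)^2.
Evaluating at (u, v) = (pi/6, pi/2): E = 4, F = 0, G = 1.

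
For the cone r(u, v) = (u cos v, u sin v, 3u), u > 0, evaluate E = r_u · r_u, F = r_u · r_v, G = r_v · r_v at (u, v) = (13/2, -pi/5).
E = 10;  F = 0;  G = 169/4

Partials: r_u = (cos(v), sin(v), 3), r_v = (-u*sin(v), u*cos(v), 0). As functions of (u, v):
  E = r_u · r_u = 10,
  F = r_u · r_v = 0,
  G = r_v · r_v = u^2.
Evaluating at (u, v) = (13/2, -pi/5): E = 10, F = 0, G = 169/4.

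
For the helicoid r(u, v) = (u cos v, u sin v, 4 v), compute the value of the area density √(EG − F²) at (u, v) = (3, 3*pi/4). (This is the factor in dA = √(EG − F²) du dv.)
√(EG − F²)|_{(3, 3*pi/4)} = 5

E = 1, F = 0, G = u^2 + 16, so EG − F² = u^2 + 16. Taking the positive square root: √(EG − F²) = sqrt(u^2 + 16). At (u, v) = (3, 3*pi/4): 5.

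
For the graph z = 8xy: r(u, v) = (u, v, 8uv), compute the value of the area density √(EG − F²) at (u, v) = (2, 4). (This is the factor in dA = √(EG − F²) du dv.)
√(EG − F²)|_{(2, 4)} = sqrt(1281)

E = 64*v^2 + 1, F = 64*u*v, G = 64*u^2 + 1, so EG − F² = 64*u^2 + 64*v^2 + 1. Taking the positive square root: √(EG − F²) = sqrt(64*u^2 + 64*v^2 + 1). At (u, v) = (2, 4): sqrt(1281).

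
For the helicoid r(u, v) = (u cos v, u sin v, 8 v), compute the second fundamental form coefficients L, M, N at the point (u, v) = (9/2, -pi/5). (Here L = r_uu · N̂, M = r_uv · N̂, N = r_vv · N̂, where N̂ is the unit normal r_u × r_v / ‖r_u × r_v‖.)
L = 0;  M = -16*sqrt(337)/337;  N = 0

Compute the unit normal N̂(u, v) = (8*sin(v)/sqrt(u^2 + 64), -8*cos(v)/sqrt(u^2 + 64), u/sqrt(u^2 + 64)), and the second partials r_uu, r_uv, r_vv. Take dot products:
  L(u, v) = r_uu · N̂ = 0,
  M(u, v) = r_uv · N̂ = -8/sqrt(u^2 + 64),
  N(u, v) = r_vv · N̂ = 0.
Evaluating at (u, v) = (9/2, -pi/5):
  L = 0, M = -16*sqrt(337)/337, N = 0.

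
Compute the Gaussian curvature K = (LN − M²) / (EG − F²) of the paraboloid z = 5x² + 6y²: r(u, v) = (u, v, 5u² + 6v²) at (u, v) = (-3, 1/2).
K = 120/877969

Coefficients of the first fundamental form: E = 100*u^2 + 1, F = 120*u*v, G = 144*v^2 + 1.
Coefficients of the second fundamental form: L = 10/sqrt(100*u^2 + 144*v^2 + 1), M = 0, N = 12/sqrt(100*u^2 + 144*v^2 + 1).
Assemble K = (LN − M²)/(EG − F²) = 120/(10000*u^4 + 28800*u^2*v^2 + 200*u^2 + 20736*v^4 + 288*v^2 + 1). At (u, v) = (-3, 1/2): K = 120/877969.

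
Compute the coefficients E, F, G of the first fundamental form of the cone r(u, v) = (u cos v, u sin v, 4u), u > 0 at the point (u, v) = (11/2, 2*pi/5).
E = 17;  F = 0;  G = 121/4

Partials: r_u = (cos(v), sin(v), 4), r_v = (-u*sin(v), u*cos(v), 0). As functions of (u, v):
  E = r_u · r_u = 17,
  F = r_u · r_v = 0,
  G = r_v · r_v = u^2.
Evaluating at (u, v) = (11/2, 2*pi/5): E = 17, F = 0, G = 121/4.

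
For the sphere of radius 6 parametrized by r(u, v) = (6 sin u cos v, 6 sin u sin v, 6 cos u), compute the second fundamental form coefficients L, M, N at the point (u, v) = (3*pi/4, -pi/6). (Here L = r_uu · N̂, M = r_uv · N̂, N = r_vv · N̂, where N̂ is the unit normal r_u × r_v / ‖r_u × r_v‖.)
L = -6;  M = 0;  N = -3

Compute the unit normal N̂(u, v) = (sin(u)^2*cos(v)/Abs(sin(u)), sin(u)^2*sin(v)/Abs(sin(u)), sin(2*u)/(2*Abs(sin(u)))), and the second partials r_uu, r_uv, r_vv. Take dot products:
  L(u, v) = r_uu · N̂ = -6*sin(u)/Abs(sin(u)),
  M(u, v) = r_uv · N̂ = 0,
  N(u, v) = r_vv · N̂ = -6*sin(u)^3/Abs(sin(u)).
Evaluating at (u, v) = (3*pi/4, -pi/6):
  L = -6, M = 0, N = -3.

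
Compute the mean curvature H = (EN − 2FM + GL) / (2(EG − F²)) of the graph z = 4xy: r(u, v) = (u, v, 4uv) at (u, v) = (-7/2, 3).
H = 672*sqrt(341)/116281

With E = 16*v^2 + 1, F = 16*u*v, G = 16*u^2 + 1, L = 0, M = 4/sqrt(16*u^2 + 16*v^2 + 1), N = 0, assemble
  H = (EN − 2FM + GL) / (2(EG − F²)) = -64*u*v/(16*u^2 + 16*v^2 + 1)^(3/2).
At (u, v) = (-7/2, 3): H = 672*sqrt(341)/116281.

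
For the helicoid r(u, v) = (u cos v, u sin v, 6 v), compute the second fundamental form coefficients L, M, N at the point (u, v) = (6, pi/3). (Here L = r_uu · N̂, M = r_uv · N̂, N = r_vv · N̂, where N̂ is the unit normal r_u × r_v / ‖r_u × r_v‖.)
L = 0;  M = -sqrt(2)/2;  N = 0

Compute the unit normal N̂(u, v) = (6*sin(v)/sqrt(u^2 + 36), -6*cos(v)/sqrt(u^2 + 36), u/sqrt(u^2 + 36)), and the second partials r_uu, r_uv, r_vv. Take dot products:
  L(u, v) = r_uu · N̂ = 0,
  M(u, v) = r_uv · N̂ = -6/sqrt(u^2 + 36),
  N(u, v) = r_vv · N̂ = 0.
Evaluating at (u, v) = (6, pi/3):
  L = 0, M = -sqrt(2)/2, N = 0.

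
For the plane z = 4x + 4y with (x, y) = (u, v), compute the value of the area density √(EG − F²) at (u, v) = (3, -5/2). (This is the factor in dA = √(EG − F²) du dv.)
√(EG − F²)|_{(3, -5/2)} = sqrt(33)

E = 17, F = 16, G = 17, so EG − F² = 33. Taking the positive square root: √(EG − F²) = sqrt(33). At (u, v) = (3, -5/2): sqrt(33).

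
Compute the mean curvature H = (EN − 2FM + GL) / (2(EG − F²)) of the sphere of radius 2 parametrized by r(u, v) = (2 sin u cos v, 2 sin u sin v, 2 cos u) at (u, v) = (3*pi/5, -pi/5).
H = -1/2

With E = 4, F = 0, G = 4*sin(u)^2, L = -2*sin(u)/Abs(sin(u)), M = 0, N = -2*sin(u)^3/Abs(sin(u)), assemble
  H = (EN − 2FM + GL) / (2(EG − F²)) = -sin(u)/(2*Abs(sin(u))).
At (u, v) = (3*pi/5, -pi/5): H = -1/2.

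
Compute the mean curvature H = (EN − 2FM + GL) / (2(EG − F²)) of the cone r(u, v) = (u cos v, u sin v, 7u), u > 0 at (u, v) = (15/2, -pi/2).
H = 7*sqrt(2)/150

With E = 50, F = 0, G = u^2, L = 0, M = 0, N = 7*sqrt(2)*u^2/(10*Abs(u)), assemble
  H = (EN − 2FM + GL) / (2(EG − F²)) = 7*sqrt(2)/(20*Abs(u)).
At (u, v) = (15/2, -pi/2): H = 7*sqrt(2)/150.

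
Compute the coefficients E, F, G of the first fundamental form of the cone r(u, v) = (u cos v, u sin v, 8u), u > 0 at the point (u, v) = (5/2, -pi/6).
E = 65;  F = 0;  G = 25/4

Partials: r_u = (cos(v), sin(v), 8), r_v = (-u*sin(v), u*cos(v), 0). As functions of (u, v):
  E = r_u · r_u = 65,
  F = r_u · r_v = 0,
  G = r_v · r_v = u^2.
Evaluating at (u, v) = (5/2, -pi/6): E = 65, F = 0, G = 25/4.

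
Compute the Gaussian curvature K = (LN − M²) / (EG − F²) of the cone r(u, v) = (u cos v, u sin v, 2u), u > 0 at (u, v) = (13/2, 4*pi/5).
K = 0

Coefficients of the first fundamental form: E = 5, F = 0, G = u^2.
Coefficients of the second fundamental form: L = 0, M = 0, N = 2*sqrt(5)*u^2/(5*Abs(u)).
Assemble K = (LN − M²)/(EG − F²) = 0. At (u, v) = (13/2, 4*pi/5): K = 0.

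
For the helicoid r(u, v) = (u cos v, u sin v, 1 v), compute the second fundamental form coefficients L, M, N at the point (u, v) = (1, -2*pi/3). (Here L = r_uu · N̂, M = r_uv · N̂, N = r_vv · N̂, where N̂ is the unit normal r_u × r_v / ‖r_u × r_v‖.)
L = 0;  M = -sqrt(2)/2;  N = 0

Compute the unit normal N̂(u, v) = (sin(v)/sqrt(u^2 + 1), -cos(v)/sqrt(u^2 + 1), u/sqrt(u^2 + 1)), and the second partials r_uu, r_uv, r_vv. Take dot products:
  L(u, v) = r_uu · N̂ = 0,
  M(u, v) = r_uv · N̂ = -1/sqrt(u^2 + 1),
  N(u, v) = r_vv · N̂ = 0.
Evaluating at (u, v) = (1, -2*pi/3):
  L = 0, M = -sqrt(2)/2, N = 0.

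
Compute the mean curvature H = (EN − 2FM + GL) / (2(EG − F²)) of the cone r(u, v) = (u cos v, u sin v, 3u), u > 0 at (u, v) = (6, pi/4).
H = sqrt(10)/40

With E = 10, F = 0, G = u^2, L = 0, M = 0, N = 3*sqrt(10)*u^2/(10*Abs(u)), assemble
  H = (EN − 2FM + GL) / (2(EG − F²)) = 3*sqrt(10)/(20*Abs(u)).
At (u, v) = (6, pi/4): H = sqrt(10)/40.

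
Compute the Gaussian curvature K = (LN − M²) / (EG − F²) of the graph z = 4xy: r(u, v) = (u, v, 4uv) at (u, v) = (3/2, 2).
K = -16/10201

Coefficients of the first fundamental form: E = 16*v^2 + 1, F = 16*u*v, G = 16*u^2 + 1.
Coefficients of the second fundamental form: L = 0, M = 4/sqrt(16*u^2 + 16*v^2 + 1), N = 0.
Assemble K = (LN − M²)/(EG − F²) = -16/(256*u^4 + 512*u^2*v^2 + 32*u^2 + 256*v^4 + 32*v^2 + 1). At (u, v) = (3/2, 2): K = -16/10201.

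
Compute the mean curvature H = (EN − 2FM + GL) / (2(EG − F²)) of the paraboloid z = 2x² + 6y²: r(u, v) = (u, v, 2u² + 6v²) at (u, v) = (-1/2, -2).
H = 1184*sqrt(581)/337561

With E = 16*u^2 + 1, F = 48*u*v, G = 144*v^2 + 1, L = 4/sqrt(16*u^2 + 144*v^2 + 1), M = 0, N = 12/sqrt(16*u^2 + 144*v^2 + 1), assemble
  H = (EN − 2FM + GL) / (2(EG − F²)) = 8*(12*u^2 + 36*v^2 + 1)/(16*u^2 + 144*v^2 + 1)^(3/2).
At (u, v) = (-1/2, -2): H = 1184*sqrt(581)/337561.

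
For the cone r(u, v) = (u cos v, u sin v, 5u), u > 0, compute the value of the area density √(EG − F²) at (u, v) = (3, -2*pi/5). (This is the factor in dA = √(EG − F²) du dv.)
√(EG − F²)|_{(3, -2*pi/5)} = 3*sqrt(26)

E = 26, F = 0, G = u^2, so EG − F² = 26*u^2. Taking the positive square root: √(EG − F²) = sqrt(26)*Abs(u). At (u, v) = (3, -2*pi/5): 3*sqrt(26).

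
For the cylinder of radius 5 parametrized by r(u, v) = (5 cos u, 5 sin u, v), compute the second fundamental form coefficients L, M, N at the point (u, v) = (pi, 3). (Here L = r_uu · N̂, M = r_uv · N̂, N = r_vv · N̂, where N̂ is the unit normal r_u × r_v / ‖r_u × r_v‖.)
L = -5;  M = 0;  N = 0

Compute the unit normal N̂(u, v) = (cos(u), sin(u), 0), and the second partials r_uu, r_uv, r_vv. Take dot products:
  L(u, v) = r_uu · N̂ = -5,
  M(u, v) = r_uv · N̂ = 0,
  N(u, v) = r_vv · N̂ = 0.
Evaluating at (u, v) = (pi, 3):
  L = -5, M = 0, N = 0.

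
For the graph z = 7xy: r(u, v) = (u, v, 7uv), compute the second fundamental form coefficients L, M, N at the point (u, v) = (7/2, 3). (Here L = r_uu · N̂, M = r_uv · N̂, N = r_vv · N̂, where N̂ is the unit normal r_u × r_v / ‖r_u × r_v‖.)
L = 0;  M = 14*sqrt(4169)/4169;  N = 0

Compute the unit normal N̂(u, v) = (-7*v/sqrt(49*u^2 + 49*v^2 + 1), -7*u/sqrt(49*u^2 + 49*v^2 + 1), 1/sqrt(49*u^2 + 49*v^2 + 1)), and the second partials r_uu, r_uv, r_vv. Take dot products:
  L(u, v) = r_uu · N̂ = 0,
  M(u, v) = r_uv · N̂ = 7/sqrt(49*u^2 + 49*v^2 + 1),
  N(u, v) = r_vv · N̂ = 0.
Evaluating at (u, v) = (7/2, 3):
  L = 0, M = 14*sqrt(4169)/4169, N = 0.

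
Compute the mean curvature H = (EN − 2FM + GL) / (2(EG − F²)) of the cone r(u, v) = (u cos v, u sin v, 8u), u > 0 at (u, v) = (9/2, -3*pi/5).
H = 8*sqrt(65)/585

With E = 65, F = 0, G = u^2, L = 0, M = 0, N = 8*sqrt(65)*u^2/(65*Abs(u)), assemble
  H = (EN − 2FM + GL) / (2(EG − F²)) = 4*sqrt(65)/(65*Abs(u)).
At (u, v) = (9/2, -3*pi/5): H = 8*sqrt(65)/585.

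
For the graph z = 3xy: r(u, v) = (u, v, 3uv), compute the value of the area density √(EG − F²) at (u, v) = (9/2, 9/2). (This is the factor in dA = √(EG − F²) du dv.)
√(EG − F²)|_{(9/2, 9/2)} = sqrt(1462)/2

E = 9*v^2 + 1, F = 9*u*v, G = 9*u^2 + 1, so EG − F² = 9*u^2 + 9*v^2 + 1. Taking the positive square root: √(EG − F²) = sqrt(9*u^2 + 9*v^2 + 1). At (u, v) = (9/2, 9/2): sqrt(1462)/2.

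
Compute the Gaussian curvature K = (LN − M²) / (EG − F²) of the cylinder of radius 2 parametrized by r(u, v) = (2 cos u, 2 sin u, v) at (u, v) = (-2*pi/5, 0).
K = 0

Coefficients of the first fundamental form: E = 4, F = 0, G = 1.
Coefficients of the second fundamental form: L = -2, M = 0, N = 0.
Assemble K = (LN − M²)/(EG − F²) = 0. At (u, v) = (-2*pi/5, 0): K = 0.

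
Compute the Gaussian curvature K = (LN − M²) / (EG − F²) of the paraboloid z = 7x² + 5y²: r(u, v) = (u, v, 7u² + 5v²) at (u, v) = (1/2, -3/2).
K = 28/15125

Coefficients of the first fundamental form: E = 196*u^2 + 1, F = 140*u*v, G = 100*v^2 + 1.
Coefficients of the second fundamental form: L = 14/sqrt(196*u^2 + 100*v^2 + 1), M = 0, N = 10/sqrt(196*u^2 + 100*v^2 + 1).
Assemble K = (LN − M²)/(EG − F²) = 140/(38416*u^4 + 39200*u^2*v^2 + 392*u^2 + 10000*v^4 + 200*v^2 + 1). At (u, v) = (1/2, -3/2): K = 28/15125.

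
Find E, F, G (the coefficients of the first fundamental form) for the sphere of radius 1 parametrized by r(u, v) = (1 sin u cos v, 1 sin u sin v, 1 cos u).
E = 1;  F = 0;  G = sin(u)^2

Compute partials: r_u = (cos(u)*cos(v), sin(v)*cos(u), -sin(u)), r_v = (-sin(u)*sin(v), sin(u)*cos(v), 0). Then
  E = r_u · r_u = 1,
  F = r_u · r_v = 0,
  G = r_v · r_v = sin(u)^2.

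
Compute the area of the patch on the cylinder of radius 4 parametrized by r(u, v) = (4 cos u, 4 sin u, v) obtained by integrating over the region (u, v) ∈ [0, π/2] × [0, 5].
Area = 10*pi

Area = ∫∫ √(EG − F²) du dv with √(EG − F²) = 4. Integrating over [0, π/2] × [0, 5] gives 10*pi.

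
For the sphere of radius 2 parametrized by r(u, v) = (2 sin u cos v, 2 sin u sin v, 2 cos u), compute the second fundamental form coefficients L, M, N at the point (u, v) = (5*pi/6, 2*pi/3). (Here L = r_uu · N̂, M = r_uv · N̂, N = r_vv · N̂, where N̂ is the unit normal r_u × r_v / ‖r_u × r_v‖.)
L = -2;  M = 0;  N = -1/2

Compute the unit normal N̂(u, v) = (sin(u)^2*cos(v)/Abs(sin(u)), sin(u)^2*sin(v)/Abs(sin(u)), sin(2*u)/(2*Abs(sin(u)))), and the second partials r_uu, r_uv, r_vv. Take dot products:
  L(u, v) = r_uu · N̂ = -2*sin(u)/Abs(sin(u)),
  M(u, v) = r_uv · N̂ = 0,
  N(u, v) = r_vv · N̂ = -2*sin(u)^3/Abs(sin(u)).
Evaluating at (u, v) = (5*pi/6, 2*pi/3):
  L = -2, M = 0, N = -1/2.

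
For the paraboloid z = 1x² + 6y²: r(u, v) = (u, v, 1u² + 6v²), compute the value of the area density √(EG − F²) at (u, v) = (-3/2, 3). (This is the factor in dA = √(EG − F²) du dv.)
√(EG − F²)|_{(-3/2, 3)} = sqrt(1306)

E = 4*u^2 + 1, F = 24*u*v, G = 144*v^2 + 1, so EG − F² = 4*u^2 + 144*v^2 + 1. Taking the positive square root: √(EG − F²) = sqrt(4*u^2 + 144*v^2 + 1). At (u, v) = (-3/2, 3): sqrt(1306).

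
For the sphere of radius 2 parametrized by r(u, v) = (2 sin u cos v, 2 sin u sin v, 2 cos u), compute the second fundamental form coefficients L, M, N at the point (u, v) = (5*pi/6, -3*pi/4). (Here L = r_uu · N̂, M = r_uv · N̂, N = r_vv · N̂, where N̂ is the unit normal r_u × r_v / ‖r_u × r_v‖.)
L = -2;  M = 0;  N = -1/2

Compute the unit normal N̂(u, v) = (sin(u)^2*cos(v)/Abs(sin(u)), sin(u)^2*sin(v)/Abs(sin(u)), sin(2*u)/(2*Abs(sin(u)))), and the second partials r_uu, r_uv, r_vv. Take dot products:
  L(u, v) = r_uu · N̂ = -2*sin(u)/Abs(sin(u)),
  M(u, v) = r_uv · N̂ = 0,
  N(u, v) = r_vv · N̂ = -2*sin(u)^3/Abs(sin(u)).
Evaluating at (u, v) = (5*pi/6, -3*pi/4):
  L = -2, M = 0, N = -1/2.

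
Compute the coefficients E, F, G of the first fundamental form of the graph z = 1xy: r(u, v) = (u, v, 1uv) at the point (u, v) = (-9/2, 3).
E = 10;  F = -27/2;  G = 85/4

Partials: r_u = (1, 0, v), r_v = (0, 1, u). As functions of (u, v):
  E = r_u · r_u = v^2 + 1,
  F = r_u · r_v = u*v,
  G = r_v · r_v = u^2 + 1.
Evaluating at (u, v) = (-9/2, 3): E = 10, F = -27/2, G = 85/4.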